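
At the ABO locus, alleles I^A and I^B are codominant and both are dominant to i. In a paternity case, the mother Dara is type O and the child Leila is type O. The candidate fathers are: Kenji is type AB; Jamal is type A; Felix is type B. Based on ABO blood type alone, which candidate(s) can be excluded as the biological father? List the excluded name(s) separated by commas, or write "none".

A candidate is excluded only if no genotype consistent with his phenotype could produce a type O child with a type O mother.
Kenji (type AB): no genotype consistent with that phenotype can produce a type-O child with a type-O mother.

Kenji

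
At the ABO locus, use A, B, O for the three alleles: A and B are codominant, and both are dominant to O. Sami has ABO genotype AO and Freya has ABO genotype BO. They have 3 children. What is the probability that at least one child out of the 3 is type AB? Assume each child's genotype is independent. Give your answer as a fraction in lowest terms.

37/64

ABO cross AO × BO → 1/4 O, 1/4 A, 1/4 B, 1/4 AB.
So P(type AB) = 1/4 per child.
P(none) = (3/4)^3 = 27/64; P(at least one) = 1 − 27/64 = 37/64.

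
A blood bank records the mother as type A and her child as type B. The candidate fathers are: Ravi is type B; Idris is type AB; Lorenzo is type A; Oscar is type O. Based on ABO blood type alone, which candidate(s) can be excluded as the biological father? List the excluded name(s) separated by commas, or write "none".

A candidate is excluded only if no genotype consistent with his phenotype could produce a type B child with a type A mother.
Lorenzo (type A): no genotype consistent with that phenotype can produce a type-B child with a type-A mother.
Oscar (type O): no genotype consistent with that phenotype can produce a type-B child with a type-A mother.

Lorenzo, Oscar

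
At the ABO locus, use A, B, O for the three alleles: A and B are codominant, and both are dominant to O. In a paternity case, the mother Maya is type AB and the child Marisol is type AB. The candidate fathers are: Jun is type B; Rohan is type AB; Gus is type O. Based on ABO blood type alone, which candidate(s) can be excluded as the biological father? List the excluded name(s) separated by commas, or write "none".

A candidate is excluded only if no genotype consistent with his phenotype could produce a type AB child with a type AB mother.
Gus (type O): no genotype consistent with that phenotype can produce a type-AB child with a type-AB mother.

Gus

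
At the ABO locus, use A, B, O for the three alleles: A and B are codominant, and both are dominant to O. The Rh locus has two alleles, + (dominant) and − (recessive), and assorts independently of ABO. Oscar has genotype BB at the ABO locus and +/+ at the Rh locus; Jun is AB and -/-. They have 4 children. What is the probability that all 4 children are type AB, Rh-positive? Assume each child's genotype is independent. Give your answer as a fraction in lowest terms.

1/16

ABO cross BB × AB → 1/2 B, 1/2 AB.
Rh cross +/+ × -/- → 1 Rh+; so P(type AB, Rh-positive) = 1/2 × 1 = 1/2 per child.
All 4 independent: (1/2)^4 = 1/16.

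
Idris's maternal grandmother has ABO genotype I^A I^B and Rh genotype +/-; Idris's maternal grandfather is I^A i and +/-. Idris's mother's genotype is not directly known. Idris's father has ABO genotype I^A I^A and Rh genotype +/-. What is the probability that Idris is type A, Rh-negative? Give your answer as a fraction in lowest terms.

Idris's mother's ABO genotype from I^A I^B × I^A i: 1/4 I^A I^A, 1/4 I^A I^B, 1/4 I^A i, 1/4 I^B i.
Crossing each possibility with the father I^A I^A and summing P(type A): 1/4·1 + 1/4·1/2 + 1/4·1 + 1/4·1/2 = 3/4.
Similarly for Rh via the mother's Rh distribution: P(Rh-) = 1/4.
Independent loci: 3/4 × 1/4 = 3/16.

3/16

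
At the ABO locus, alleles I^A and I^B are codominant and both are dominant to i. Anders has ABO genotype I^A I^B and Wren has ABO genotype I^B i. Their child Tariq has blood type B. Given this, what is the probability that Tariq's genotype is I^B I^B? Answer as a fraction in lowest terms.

1/2

Cross I^A I^B × I^B i → 1/4 I^A I^B, 1/4 I^A i, 1/4 I^B I^B, 1/4 I^B i.
Type-B genotypes among offspring: I^B I^B (1/4), I^B i (1/4); total 1/2.
P(I^B I^B | type B) = (1/4) / (1/2) = 1/2.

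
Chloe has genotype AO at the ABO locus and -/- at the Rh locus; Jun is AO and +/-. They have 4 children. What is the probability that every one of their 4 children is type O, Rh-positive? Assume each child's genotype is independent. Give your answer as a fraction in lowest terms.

1/4096

ABO cross AO × AO → 1/4 O, 3/4 A.
Rh cross -/- × +/- → 1/2 Rh+, 1/2 Rh-; so P(type O, Rh-positive) = 1/4 × 1/2 = 1/8 per child.
All 4 independent: (1/8)^4 = 1/4096.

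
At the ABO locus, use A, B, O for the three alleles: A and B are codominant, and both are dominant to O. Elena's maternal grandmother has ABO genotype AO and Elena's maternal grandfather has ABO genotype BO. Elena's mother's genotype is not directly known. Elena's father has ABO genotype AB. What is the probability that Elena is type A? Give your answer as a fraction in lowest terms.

3/8

Elena's mother's ABO genotype from AO × BO: 1/4 AB, 1/4 AO, 1/4 BO, 1/4 OO.
Crossing each possibility with the father AB and summing P(type A): 1/4·1/4 + 1/4·1/2 + 1/4·1/4 + 1/4·1/2 = 3/8.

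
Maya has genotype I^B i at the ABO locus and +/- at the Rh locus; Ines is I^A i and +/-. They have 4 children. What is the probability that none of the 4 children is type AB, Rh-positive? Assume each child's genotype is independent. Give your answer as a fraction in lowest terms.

28561/65536

ABO cross I^B i × I^A i → 1/4 O, 1/4 A, 1/4 B, 1/4 AB.
Rh cross +/- × +/- → 3/4 Rh+, 1/4 Rh-; so P(type AB, Rh-positive) = 1/4 × 3/4 = 3/16 per child.
P(not type AB, Rh-positive) = 13/16 for one child; (13/16)^4 = 28561/65536.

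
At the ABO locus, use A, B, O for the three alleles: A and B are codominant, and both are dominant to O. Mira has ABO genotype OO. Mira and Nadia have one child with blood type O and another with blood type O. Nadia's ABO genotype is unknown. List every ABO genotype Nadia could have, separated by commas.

For each candidate genotype of Nadia, check whether crossing it with OO can produce every observed child phenotype.
  AA → possible child types {A} ✗
  AB → possible child types {A, B} ✗
  AO → possible child types {O, A} ✓
  BB → possible child types {B} ✗
  BO → possible child types {O, B} ✓
  OO → possible child types {O} ✓

AO, BO, OO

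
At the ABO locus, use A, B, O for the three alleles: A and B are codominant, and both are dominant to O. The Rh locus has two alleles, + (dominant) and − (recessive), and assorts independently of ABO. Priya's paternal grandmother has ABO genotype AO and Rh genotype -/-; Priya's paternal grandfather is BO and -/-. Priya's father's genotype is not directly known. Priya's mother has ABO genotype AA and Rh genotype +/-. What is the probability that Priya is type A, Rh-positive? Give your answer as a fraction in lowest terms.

Priya's father's ABO genotype from AO × BO: 1/4 AB, 1/4 AO, 1/4 BO, 1/4 OO.
Crossing each possibility with the mother AA and summing P(type A): 1/4·1/2 + 1/4·1 + 1/4·1/2 + 1/4·1 = 3/4.
Similarly for Rh via the father's Rh distribution: P(Rh+) = 1/2.
Independent loci: 3/4 × 1/2 = 3/8.

3/8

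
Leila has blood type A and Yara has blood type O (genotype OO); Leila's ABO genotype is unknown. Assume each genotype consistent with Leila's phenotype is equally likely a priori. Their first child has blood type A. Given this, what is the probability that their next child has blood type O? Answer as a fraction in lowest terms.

1/6

Possible genotypes: Leila ∈ {AA, AO}; Yara ∈ {OO}.
Weight each parental genotype pair by prior × P(type-A child):
  AA × OO: posterior weight 2/3; P(next child type O) = 0.
  AO × OO: posterior weight 1/3; P(next child type O) = 1/2.
Weighted sum = 1/6.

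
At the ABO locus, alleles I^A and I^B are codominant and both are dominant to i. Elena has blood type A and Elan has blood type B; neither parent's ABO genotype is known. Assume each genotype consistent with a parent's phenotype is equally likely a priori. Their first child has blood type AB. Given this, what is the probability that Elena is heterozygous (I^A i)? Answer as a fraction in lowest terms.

Possible genotypes: Elena ∈ {I^A I^A, I^A i}; Elan ∈ {I^B I^B, I^B i}.
Weight each parental genotype pair by prior × P(type-AB child):
  I^A I^A × I^B I^B: posterior weight 4/9.
  I^A I^A × I^B i: posterior weight 2/9.
  I^A i × I^B I^B: posterior weight 2/9.
  I^A i × I^B i: posterior weight 1/9.
Sum the posterior weight over pairs where Elena is I^A i: 1/3.

1/3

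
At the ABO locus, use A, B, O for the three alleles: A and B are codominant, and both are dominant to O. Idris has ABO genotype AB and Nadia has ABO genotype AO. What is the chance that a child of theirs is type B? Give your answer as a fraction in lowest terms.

1/4

ABO cross AB × AO → offspring phenotypes: 1/2 A, 1/4 B, 1/4 AB.
So P(type B) = 1/4.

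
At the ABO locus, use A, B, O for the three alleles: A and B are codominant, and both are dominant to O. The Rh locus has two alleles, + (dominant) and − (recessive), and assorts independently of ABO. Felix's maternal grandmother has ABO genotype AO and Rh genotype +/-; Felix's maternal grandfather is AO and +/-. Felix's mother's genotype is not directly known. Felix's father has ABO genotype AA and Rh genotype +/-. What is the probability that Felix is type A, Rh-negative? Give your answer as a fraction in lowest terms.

1/4

Felix's mother's ABO genotype from AO × AO: 1/4 AA, 1/2 AO, 1/4 OO.
Crossing each possibility with the father AA and summing P(type A): 1/4·1 + 1/2·1 + 1/4·1 = 1.
Similarly for Rh via the mother's Rh distribution: P(Rh-) = 1/4.
Independent loci: 1 × 1/4 = 1/4.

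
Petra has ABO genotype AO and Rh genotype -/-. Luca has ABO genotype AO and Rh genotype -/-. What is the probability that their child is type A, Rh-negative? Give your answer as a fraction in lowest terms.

3/4

ABO cross AO × AO → offspring phenotypes: 1/4 O, 3/4 A.
Rh cross -/- × -/- → 1 Rh-.
Independent loci: P(type A, Rh-negative) = 3/4 × 1 = 3/4.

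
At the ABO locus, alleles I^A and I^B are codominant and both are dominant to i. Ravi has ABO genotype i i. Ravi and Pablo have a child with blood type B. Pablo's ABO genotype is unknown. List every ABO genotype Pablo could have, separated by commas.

For each candidate genotype of Pablo, check whether crossing it with i i can produce every observed child phenotype.
  I^A I^A → possible child types {A} ✗
  I^A I^B → possible child types {A, B} ✓
  I^A i → possible child types {O, A} ✗
  I^B I^B → possible child types {B} ✓
  I^B i → possible child types {O, B} ✓
  i i → possible child types {O} ✗

I^A I^B, I^B I^B, I^B i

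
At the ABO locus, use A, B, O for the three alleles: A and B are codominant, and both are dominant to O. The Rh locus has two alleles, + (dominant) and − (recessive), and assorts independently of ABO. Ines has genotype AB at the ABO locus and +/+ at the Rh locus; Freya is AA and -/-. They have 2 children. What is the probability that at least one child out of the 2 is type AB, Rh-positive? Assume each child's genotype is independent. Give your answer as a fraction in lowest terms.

ABO cross AB × AA → 1/2 A, 1/2 AB.
Rh cross +/+ × -/- → 1 Rh+; so P(type AB, Rh-positive) = 1/2 × 1 = 1/2 per child.
P(none) = (1/2)^2 = 1/4; P(at least one) = 1 − 1/4 = 3/4.

3/4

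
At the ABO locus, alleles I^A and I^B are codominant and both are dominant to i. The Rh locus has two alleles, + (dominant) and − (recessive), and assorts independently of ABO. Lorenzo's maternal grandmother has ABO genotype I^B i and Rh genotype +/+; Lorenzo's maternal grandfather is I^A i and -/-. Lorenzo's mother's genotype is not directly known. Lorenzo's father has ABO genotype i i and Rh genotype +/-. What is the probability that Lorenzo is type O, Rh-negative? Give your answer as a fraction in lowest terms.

1/8

Lorenzo's mother's ABO genotype from I^B i × I^A i: 1/4 I^A I^B, 1/4 I^A i, 1/4 I^B i, 1/4 i i.
Crossing each possibility with the father i i and summing P(type O): 1/4·0 + 1/4·1/2 + 1/4·1/2 + 1/4·1 = 1/2.
Similarly for Rh via the mother's Rh distribution: P(Rh-) = 1/4.
Independent loci: 1/2 × 1/4 = 1/8.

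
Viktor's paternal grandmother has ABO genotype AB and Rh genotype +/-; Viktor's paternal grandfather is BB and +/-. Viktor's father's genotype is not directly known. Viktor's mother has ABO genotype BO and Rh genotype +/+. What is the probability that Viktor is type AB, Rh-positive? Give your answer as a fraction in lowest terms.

Viktor's father's ABO genotype from AB × BB: 1/2 AB, 1/2 BB.
Crossing each possibility with the mother BO and summing P(type AB): 1/2·1/4 + 1/2·0 = 1/8.
Similarly for Rh via the father's Rh distribution: P(Rh+) = 1.
Independent loci: 1/8 × 1 = 1/8.

1/8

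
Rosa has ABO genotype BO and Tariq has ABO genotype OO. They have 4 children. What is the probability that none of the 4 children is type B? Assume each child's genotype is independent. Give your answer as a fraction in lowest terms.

1/16

ABO cross BO × OO → 1/2 O, 1/2 B.
So P(type B) = 1/2 per child.
P(not type B) = 1/2 for one child; (1/2)^4 = 1/16.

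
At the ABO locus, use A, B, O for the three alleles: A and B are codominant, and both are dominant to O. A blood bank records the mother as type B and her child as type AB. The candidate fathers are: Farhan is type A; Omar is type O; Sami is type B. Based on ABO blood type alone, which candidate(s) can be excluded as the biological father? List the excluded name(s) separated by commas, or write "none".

Omar, Sami

A candidate is excluded only if no genotype consistent with his phenotype could produce a type AB child with a type B mother.
Omar (type O): no genotype consistent with that phenotype can produce a type-AB child with a type-B mother.
Sami (type B): no genotype consistent with that phenotype can produce a type-AB child with a type-B mother.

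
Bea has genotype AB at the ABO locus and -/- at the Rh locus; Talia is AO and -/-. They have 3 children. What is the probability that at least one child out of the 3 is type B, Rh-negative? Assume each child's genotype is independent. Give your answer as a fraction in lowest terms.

37/64

ABO cross AB × AO → 1/2 A, 1/4 B, 1/4 AB.
Rh cross -/- × -/- → 1 Rh-; so P(type B, Rh-negative) = 1/4 × 1 = 1/4 per child.
P(none) = (3/4)^3 = 27/64; P(at least one) = 1 − 27/64 = 37/64.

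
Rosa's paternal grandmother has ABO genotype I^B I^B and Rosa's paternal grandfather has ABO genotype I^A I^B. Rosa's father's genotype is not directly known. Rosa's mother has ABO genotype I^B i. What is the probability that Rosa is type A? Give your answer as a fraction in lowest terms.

Rosa's father's ABO genotype from I^B I^B × I^A I^B: 1/2 I^A I^B, 1/2 I^B I^B.
Crossing each possibility with the mother I^B i and summing P(type A): 1/2·1/4 + 1/2·0 = 1/8.

1/8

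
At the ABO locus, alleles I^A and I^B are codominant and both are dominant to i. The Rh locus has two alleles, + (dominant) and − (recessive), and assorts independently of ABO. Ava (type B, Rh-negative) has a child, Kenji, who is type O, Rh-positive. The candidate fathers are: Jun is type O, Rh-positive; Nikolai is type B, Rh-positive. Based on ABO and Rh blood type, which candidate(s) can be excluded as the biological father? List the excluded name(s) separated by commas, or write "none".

A candidate is excluded only if no genotype consistent with his phenotype could produce a type O, Rh-positive child with a type B, Rh-negative mother.
Every candidate has at least one consistent genotype combination, so none can be excluded.

none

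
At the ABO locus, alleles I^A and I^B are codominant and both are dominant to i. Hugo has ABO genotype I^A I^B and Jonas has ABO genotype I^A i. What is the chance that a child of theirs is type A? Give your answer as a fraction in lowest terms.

1/2

ABO cross I^A I^B × I^A i → offspring phenotypes: 1/2 A, 1/4 B, 1/4 AB.
So P(type A) = 1/2.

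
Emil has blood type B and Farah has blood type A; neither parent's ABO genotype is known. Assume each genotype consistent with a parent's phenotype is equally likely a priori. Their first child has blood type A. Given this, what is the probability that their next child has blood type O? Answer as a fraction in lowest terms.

1/12

Possible genotypes: Emil ∈ {BB, BO}; Farah ∈ {AA, AO}.
Weight each parental genotype pair by prior × P(type-A child):
  BO × AA: posterior weight 2/3; P(next child type O) = 0.
  BO × AO: posterior weight 1/3; P(next child type O) = 1/4.
Weighted sum = 1/12.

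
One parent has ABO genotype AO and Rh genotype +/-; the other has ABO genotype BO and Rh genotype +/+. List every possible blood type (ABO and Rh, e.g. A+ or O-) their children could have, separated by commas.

Gametes from AO × BO give offspring ABO genotypes AB, AO, BO, OO, i.e. phenotypes O, A, B, AB.
Rh cross +/- × +/+ → phenotypes Rh+.
Combining independently: O+, A+, B+, AB+.

O+, A+, B+, AB+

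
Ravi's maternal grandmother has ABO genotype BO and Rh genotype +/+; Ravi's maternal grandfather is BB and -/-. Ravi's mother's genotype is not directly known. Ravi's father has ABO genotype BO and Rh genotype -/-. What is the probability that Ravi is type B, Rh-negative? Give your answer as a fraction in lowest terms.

Ravi's mother's ABO genotype from BO × BB: 1/2 BB, 1/2 BO.
Crossing each possibility with the father BO and summing P(type B): 1/2·1 + 1/2·3/4 = 7/8.
Similarly for Rh via the mother's Rh distribution: P(Rh-) = 1/2.
Independent loci: 7/8 × 1/2 = 7/16.

7/16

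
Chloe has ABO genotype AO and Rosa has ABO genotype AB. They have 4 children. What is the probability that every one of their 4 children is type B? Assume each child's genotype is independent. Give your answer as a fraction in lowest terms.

ABO cross AO × AB → 1/2 A, 1/4 B, 1/4 AB.
So P(type B) = 1/4 per child.
All 4 independent: (1/4)^4 = 1/256.

1/256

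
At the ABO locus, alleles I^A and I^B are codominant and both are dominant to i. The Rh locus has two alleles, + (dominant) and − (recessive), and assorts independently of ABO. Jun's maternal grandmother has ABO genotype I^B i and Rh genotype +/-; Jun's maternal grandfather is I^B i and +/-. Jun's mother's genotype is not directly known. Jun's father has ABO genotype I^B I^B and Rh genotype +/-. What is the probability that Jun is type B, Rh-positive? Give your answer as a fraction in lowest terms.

Jun's mother's ABO genotype from I^B i × I^B i: 1/4 I^B I^B, 1/2 I^B i, 1/4 i i.
Crossing each possibility with the father I^B I^B and summing P(type B): 1/4·1 + 1/2·1 + 1/4·1 = 1.
Similarly for Rh via the mother's Rh distribution: P(Rh+) = 3/4.
Independent loci: 1 × 3/4 = 3/4.

3/4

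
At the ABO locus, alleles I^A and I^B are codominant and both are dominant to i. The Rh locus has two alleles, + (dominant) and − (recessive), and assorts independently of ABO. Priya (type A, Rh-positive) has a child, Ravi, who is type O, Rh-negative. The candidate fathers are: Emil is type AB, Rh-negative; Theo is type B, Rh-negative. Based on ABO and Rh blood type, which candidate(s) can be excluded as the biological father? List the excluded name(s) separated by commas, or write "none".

Emil

A candidate is excluded only if no genotype consistent with his phenotype could produce a type O, Rh-negative child with a type A, Rh-positive mother.
Emil (type AB, Rh-): no genotype consistent with that phenotype can produce a type-O Rh- child with a type-A mother.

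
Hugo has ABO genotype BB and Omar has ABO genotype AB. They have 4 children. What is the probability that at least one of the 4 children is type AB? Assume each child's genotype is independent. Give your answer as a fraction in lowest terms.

ABO cross BB × AB → 1/2 B, 1/2 AB.
So P(type AB) = 1/2 per child.
P(none) = (1/2)^4 = 1/16; P(at least one) = 1 − 1/16 = 15/16.

15/16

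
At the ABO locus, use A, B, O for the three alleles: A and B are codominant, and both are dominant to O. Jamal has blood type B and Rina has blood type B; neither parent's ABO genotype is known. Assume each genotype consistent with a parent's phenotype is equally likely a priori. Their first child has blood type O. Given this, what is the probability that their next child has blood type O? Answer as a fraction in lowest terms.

1/4

Possible genotypes: Jamal ∈ {BB, BO}; Rina ∈ {BB, BO}.
Weight each parental genotype pair by prior × P(type-O child):
  BO × BO: posterior weight 1; P(next child type O) = 1/4.
Weighted sum = 1/4.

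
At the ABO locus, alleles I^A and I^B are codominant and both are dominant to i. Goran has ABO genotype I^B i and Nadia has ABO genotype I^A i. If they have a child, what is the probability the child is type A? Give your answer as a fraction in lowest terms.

ABO cross I^B i × I^A i → offspring phenotypes: 1/4 O, 1/4 A, 1/4 B, 1/4 AB.
So P(type A) = 1/4.

1/4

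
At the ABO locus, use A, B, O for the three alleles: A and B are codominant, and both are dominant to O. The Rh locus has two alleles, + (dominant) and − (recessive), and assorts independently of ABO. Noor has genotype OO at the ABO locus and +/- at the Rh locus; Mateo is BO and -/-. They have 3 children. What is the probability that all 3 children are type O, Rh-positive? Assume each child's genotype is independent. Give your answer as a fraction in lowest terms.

ABO cross OO × BO → 1/2 O, 1/2 B.
Rh cross +/- × -/- → 1/2 Rh+, 1/2 Rh-; so P(type O, Rh-positive) = 1/2 × 1/2 = 1/4 per child.
All 3 independent: (1/4)^3 = 1/64.

1/64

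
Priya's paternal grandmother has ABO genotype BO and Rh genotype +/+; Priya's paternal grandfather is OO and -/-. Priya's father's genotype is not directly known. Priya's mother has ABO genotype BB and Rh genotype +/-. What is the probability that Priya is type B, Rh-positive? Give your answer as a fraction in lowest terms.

Priya's father's ABO genotype from BO × OO: 1/2 BO, 1/2 OO.
Crossing each possibility with the mother BB and summing P(type B): 1/2·1 + 1/2·1 = 1.
Similarly for Rh via the father's Rh distribution: P(Rh+) = 3/4.
Independent loci: 1 × 3/4 = 3/4.

3/4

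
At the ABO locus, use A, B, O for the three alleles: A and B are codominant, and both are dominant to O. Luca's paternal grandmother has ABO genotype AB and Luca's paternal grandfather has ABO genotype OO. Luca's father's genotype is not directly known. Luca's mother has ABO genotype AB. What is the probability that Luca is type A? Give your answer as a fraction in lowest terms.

3/8

Luca's father's ABO genotype from AB × OO: 1/2 AO, 1/2 BO.
Crossing each possibility with the mother AB and summing P(type A): 1/2·1/2 + 1/2·1/4 = 3/8.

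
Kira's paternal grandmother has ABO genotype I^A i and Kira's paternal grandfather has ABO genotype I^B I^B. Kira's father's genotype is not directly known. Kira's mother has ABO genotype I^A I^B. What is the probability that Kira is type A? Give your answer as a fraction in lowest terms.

1/4

Kira's father's ABO genotype from I^A i × I^B I^B: 1/2 I^A I^B, 1/2 I^B i.
Crossing each possibility with the mother I^A I^B and summing P(type A): 1/2·1/4 + 1/2·1/4 = 1/4.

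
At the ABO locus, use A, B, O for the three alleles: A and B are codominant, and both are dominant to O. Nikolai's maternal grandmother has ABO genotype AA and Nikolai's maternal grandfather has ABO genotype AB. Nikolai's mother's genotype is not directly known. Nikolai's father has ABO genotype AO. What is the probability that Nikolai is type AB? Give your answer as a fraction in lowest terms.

1/8

Nikolai's mother's ABO genotype from AA × AB: 1/2 AA, 1/2 AB.
Crossing each possibility with the father AO and summing P(type AB): 1/2·0 + 1/2·1/4 = 1/8.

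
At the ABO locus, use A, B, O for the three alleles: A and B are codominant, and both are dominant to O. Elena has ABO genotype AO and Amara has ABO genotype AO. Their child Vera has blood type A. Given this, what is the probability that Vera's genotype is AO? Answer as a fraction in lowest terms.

2/3

Cross AO × AO → 1/4 AA, 1/2 AO, 1/4 OO.
Type-A genotypes among offspring: AA (1/4), AO (1/2); total 3/4.
P(AO | type A) = (1/2) / (3/4) = 2/3.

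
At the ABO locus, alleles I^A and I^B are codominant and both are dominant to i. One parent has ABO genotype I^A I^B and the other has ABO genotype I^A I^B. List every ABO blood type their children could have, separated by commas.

A, B, AB

Gametes from I^A I^B × I^A I^B give offspring ABO genotypes I^A I^A, I^A I^B, I^B I^B, i.e. phenotypes A, B, AB.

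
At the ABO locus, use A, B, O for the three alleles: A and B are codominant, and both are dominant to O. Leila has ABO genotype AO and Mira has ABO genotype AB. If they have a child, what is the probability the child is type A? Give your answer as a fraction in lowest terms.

ABO cross AO × AB → offspring phenotypes: 1/2 A, 1/4 B, 1/4 AB.
So P(type A) = 1/2.

1/2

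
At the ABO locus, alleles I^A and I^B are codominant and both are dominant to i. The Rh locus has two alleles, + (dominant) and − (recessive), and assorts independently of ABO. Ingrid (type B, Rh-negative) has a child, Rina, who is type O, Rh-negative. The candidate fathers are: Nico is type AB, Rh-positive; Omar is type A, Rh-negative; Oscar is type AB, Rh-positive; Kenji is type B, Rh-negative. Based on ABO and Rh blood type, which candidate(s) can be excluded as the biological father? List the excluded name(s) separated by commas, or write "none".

A candidate is excluded only if no genotype consistent with his phenotype could produce a type O, Rh-negative child with a type B, Rh-negative mother.
Nico (type AB, Rh+): no genotype consistent with that phenotype can produce a type-O Rh- child with a type-B mother.
Oscar (type AB, Rh+): no genotype consistent with that phenotype can produce a type-O Rh- child with a type-B mother.

Nico, Oscar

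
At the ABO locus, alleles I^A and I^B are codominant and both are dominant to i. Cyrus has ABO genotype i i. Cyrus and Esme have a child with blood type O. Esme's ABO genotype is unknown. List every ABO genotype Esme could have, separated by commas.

I^A i, I^B i, i i

For each candidate genotype of Esme, check whether crossing it with i i can produce every observed child phenotype.
  I^A I^A → possible child types {A} ✗
  I^A I^B → possible child types {A, B} ✗
  I^A i → possible child types {O, A} ✓
  I^B I^B → possible child types {B} ✗
  I^B i → possible child types {O, B} ✓
  i i → possible child types {O} ✓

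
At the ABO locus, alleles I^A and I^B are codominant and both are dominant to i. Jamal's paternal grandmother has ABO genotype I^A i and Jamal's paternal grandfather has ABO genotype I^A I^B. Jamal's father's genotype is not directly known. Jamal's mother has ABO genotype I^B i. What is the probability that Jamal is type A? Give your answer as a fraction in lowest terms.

Jamal's father's ABO genotype from I^A i × I^A I^B: 1/4 I^A I^A, 1/4 I^A I^B, 1/4 I^A i, 1/4 I^B i.
Crossing each possibility with the mother I^B i and summing P(type A): 1/4·1/2 + 1/4·1/4 + 1/4·1/4 + 1/4·0 = 1/4.

1/4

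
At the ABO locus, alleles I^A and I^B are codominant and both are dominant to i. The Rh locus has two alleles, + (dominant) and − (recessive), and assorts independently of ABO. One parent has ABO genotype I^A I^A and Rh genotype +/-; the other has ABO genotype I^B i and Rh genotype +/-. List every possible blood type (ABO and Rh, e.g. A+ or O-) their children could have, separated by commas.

A+, A-, AB+, AB-

Gametes from I^A I^A × I^B i give offspring ABO genotypes I^A I^B, I^A i, i.e. phenotypes A, AB.
Rh cross +/- × +/- → phenotypes Rh+, Rh-.
Combining independently: A+, A-, AB+, AB-.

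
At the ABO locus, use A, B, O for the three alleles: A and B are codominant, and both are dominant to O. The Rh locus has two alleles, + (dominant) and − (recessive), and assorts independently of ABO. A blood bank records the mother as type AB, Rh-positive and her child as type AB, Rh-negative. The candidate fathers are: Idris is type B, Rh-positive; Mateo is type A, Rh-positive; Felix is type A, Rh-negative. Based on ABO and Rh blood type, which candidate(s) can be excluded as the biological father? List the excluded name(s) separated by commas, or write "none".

none

A candidate is excluded only if no genotype consistent with his phenotype could produce a type AB, Rh-negative child with a type AB, Rh-positive mother.
Every candidate has at least one consistent genotype combination, so none can be excluded.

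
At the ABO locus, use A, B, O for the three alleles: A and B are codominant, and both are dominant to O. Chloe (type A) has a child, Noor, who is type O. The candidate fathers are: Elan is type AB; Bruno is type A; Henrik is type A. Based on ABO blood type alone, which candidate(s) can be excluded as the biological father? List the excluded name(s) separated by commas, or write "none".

Elan

A candidate is excluded only if no genotype consistent with his phenotype could produce a type O child with a type A mother.
Elan (type AB): no genotype consistent with that phenotype can produce a type-O child with a type-A mother.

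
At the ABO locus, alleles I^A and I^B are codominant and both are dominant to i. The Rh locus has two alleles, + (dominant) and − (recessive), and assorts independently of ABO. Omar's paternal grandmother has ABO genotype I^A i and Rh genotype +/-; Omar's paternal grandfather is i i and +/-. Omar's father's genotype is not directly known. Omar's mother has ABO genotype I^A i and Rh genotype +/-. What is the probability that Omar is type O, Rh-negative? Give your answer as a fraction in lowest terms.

3/32

Omar's father's ABO genotype from I^A i × i i: 1/2 I^A i, 1/2 i i.
Crossing each possibility with the mother I^A i and summing P(type O): 1/2·1/4 + 1/2·1/2 = 3/8.
Similarly for Rh via the father's Rh distribution: P(Rh-) = 1/4.
Independent loci: 3/8 × 1/4 = 3/32.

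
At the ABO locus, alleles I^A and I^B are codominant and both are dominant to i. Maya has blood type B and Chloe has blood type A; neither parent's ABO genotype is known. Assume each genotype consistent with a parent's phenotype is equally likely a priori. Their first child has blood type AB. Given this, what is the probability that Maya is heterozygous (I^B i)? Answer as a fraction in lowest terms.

Possible genotypes: Maya ∈ {I^B I^B, I^B i}; Chloe ∈ {I^A I^A, I^A i}.
Weight each parental genotype pair by prior × P(type-AB child):
  I^B I^B × I^A I^A: posterior weight 4/9.
  I^B I^B × I^A i: posterior weight 2/9.
  I^B i × I^A I^A: posterior weight 2/9.
  I^B i × I^A i: posterior weight 1/9.
Sum the posterior weight over pairs where Maya is I^B i: 1/3.

1/3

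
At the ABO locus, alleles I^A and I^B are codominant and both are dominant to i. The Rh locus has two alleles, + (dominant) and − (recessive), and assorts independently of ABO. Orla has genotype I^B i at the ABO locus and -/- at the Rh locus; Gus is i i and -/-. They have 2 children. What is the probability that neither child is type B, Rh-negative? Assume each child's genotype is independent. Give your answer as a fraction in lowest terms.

ABO cross I^B i × i i → 1/2 O, 1/2 B.
Rh cross -/- × -/- → 1 Rh-; so P(type B, Rh-negative) = 1/2 × 1 = 1/2 per child.
P(not type B, Rh-negative) = 1/2 for one child; (1/2)^2 = 1/4.

1/4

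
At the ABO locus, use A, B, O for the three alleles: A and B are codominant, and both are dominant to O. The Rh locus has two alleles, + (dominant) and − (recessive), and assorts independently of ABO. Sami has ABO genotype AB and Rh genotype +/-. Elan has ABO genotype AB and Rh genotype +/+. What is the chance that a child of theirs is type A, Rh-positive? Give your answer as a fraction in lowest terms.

ABO cross AB × AB → offspring phenotypes: 1/4 A, 1/4 B, 1/2 AB.
Rh cross +/- × +/+ → 1 Rh+.
Independent loci: P(type A, Rh-positive) = 1/4 × 1 = 1/4.

1/4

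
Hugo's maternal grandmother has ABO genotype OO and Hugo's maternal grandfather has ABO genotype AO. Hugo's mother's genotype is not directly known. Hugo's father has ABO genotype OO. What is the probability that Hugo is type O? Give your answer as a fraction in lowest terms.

3/4

Hugo's mother's ABO genotype from OO × AO: 1/2 AO, 1/2 OO.
Crossing each possibility with the father OO and summing P(type O): 1/2·1/2 + 1/2·1 = 3/4.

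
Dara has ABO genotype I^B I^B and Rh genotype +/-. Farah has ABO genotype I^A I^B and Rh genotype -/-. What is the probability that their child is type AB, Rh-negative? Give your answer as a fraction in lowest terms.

1/4

ABO cross I^B I^B × I^A I^B → offspring phenotypes: 1/2 B, 1/2 AB.
Rh cross +/- × -/- → 1/2 Rh+, 1/2 Rh-.
Independent loci: P(type AB, Rh-negative) = 1/2 × 1/2 = 1/4.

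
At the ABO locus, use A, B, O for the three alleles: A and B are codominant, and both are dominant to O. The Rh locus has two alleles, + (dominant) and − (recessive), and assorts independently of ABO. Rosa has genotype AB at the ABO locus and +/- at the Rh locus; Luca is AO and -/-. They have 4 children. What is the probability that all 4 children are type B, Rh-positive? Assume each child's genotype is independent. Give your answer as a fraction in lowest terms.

1/4096

ABO cross AB × AO → 1/2 A, 1/4 B, 1/4 AB.
Rh cross +/- × -/- → 1/2 Rh+, 1/2 Rh-; so P(type B, Rh-positive) = 1/4 × 1/2 = 1/8 per child.
All 4 independent: (1/8)^4 = 1/4096.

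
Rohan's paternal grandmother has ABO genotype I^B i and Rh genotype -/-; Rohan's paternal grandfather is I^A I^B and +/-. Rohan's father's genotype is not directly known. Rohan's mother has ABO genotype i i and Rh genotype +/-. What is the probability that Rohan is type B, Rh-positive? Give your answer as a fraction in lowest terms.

Rohan's father's ABO genotype from I^B i × I^A I^B: 1/4 I^A I^B, 1/4 I^A i, 1/4 I^B I^B, 1/4 I^B i.
Crossing each possibility with the mother i i and summing P(type B): 1/4·1/2 + 1/4·0 + 1/4·1 + 1/4·1/2 = 1/2.
Similarly for Rh via the father's Rh distribution: P(Rh+) = 5/8.
Independent loci: 1/2 × 5/8 = 5/16.

5/16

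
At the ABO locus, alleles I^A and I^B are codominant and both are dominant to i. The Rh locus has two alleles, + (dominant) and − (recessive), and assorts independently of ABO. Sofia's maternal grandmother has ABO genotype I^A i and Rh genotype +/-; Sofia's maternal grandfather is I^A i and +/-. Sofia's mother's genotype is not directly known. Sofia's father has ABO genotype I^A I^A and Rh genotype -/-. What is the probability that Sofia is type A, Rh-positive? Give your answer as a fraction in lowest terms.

1/2

Sofia's mother's ABO genotype from I^A i × I^A i: 1/4 I^A I^A, 1/2 I^A i, 1/4 i i.
Crossing each possibility with the father I^A I^A and summing P(type A): 1/4·1 + 1/2·1 + 1/4·1 = 1.
Similarly for Rh via the mother's Rh distribution: P(Rh+) = 1/2.
Independent loci: 1 × 1/2 = 1/2.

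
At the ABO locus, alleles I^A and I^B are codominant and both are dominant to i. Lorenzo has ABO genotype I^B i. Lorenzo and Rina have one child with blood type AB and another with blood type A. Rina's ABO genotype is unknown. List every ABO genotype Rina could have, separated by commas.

I^A I^A, I^A I^B, I^A i

For each candidate genotype of Rina, check whether crossing it with I^B i can produce every observed child phenotype.
  I^A I^A → possible child types {A, AB} ✓
  I^A I^B → possible child types {A, B, AB} ✓
  I^A i → possible child types {O, A, B, AB} ✓
  I^B I^B → possible child types {B} ✗
  I^B i → possible child types {O, B} ✗
  i i → possible child types {O, B} ✗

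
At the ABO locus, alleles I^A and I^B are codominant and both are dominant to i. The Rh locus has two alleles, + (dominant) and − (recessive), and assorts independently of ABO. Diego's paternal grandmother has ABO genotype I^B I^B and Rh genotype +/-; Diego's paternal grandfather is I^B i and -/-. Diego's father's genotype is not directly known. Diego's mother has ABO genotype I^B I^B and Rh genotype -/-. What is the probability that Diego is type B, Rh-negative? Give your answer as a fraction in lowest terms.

Diego's father's ABO genotype from I^B I^B × I^B i: 1/2 I^B I^B, 1/2 I^B i.
Crossing each possibility with the mother I^B I^B and summing P(type B): 1/2·1 + 1/2·1 = 1.
Similarly for Rh via the father's Rh distribution: P(Rh-) = 3/4.
Independent loci: 1 × 3/4 = 3/4.

3/4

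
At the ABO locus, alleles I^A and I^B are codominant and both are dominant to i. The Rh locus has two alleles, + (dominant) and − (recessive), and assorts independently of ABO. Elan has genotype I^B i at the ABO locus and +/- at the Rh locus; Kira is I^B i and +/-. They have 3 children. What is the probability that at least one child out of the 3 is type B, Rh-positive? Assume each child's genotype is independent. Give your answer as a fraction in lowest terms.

3753/4096

ABO cross I^B i × I^B i → 1/4 O, 3/4 B.
Rh cross +/- × +/- → 3/4 Rh+, 1/4 Rh-; so P(type B, Rh-positive) = 3/4 × 3/4 = 9/16 per child.
P(none) = (7/16)^3 = 343/4096; P(at least one) = 1 − 343/4096 = 3753/4096.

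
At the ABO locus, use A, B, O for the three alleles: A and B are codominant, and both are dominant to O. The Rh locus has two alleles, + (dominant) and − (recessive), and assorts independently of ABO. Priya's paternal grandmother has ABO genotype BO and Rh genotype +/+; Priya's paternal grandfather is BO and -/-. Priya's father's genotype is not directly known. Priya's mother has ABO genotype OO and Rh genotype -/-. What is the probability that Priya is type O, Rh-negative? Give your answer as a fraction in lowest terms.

1/4

Priya's father's ABO genotype from BO × BO: 1/4 BB, 1/2 BO, 1/4 OO.
Crossing each possibility with the mother OO and summing P(type O): 1/4·0 + 1/2·1/2 + 1/4·1 = 1/2.
Similarly for Rh via the father's Rh distribution: P(Rh-) = 1/2.
Independent loci: 1/2 × 1/2 = 1/4.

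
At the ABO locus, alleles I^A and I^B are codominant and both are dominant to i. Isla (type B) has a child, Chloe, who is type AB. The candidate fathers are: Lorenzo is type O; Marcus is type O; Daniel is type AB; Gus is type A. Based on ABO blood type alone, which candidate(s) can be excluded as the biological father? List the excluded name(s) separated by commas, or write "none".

A candidate is excluded only if no genotype consistent with his phenotype could produce a type AB child with a type B mother.
Lorenzo (type O): no genotype consistent with that phenotype can produce a type-AB child with a type-B mother.
Marcus (type O): no genotype consistent with that phenotype can produce a type-AB child with a type-B mother.

Lorenzo, Marcus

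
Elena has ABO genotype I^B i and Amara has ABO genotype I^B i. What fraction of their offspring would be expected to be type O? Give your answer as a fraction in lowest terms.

1/4

ABO cross I^B i × I^B i → offspring phenotypes: 1/4 O, 3/4 B.
So P(type O) = 1/4.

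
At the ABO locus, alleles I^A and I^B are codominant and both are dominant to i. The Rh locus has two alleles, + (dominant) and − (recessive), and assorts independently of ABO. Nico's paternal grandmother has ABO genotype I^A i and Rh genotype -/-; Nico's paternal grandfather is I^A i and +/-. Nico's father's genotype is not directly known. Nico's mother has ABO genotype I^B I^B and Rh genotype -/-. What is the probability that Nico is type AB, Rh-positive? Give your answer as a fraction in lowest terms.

1/8

Nico's father's ABO genotype from I^A i × I^A i: 1/4 I^A I^A, 1/2 I^A i, 1/4 i i.
Crossing each possibility with the mother I^B I^B and summing P(type AB): 1/4·1 + 1/2·1/2 + 1/4·0 = 1/2.
Similarly for Rh via the father's Rh distribution: P(Rh+) = 1/4.
Independent loci: 1/2 × 1/4 = 1/8.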